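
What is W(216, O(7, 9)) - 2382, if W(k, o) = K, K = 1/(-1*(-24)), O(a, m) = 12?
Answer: -57167/24 ≈ -2382.0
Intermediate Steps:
K = 1/24 ≈ 0.041667
W(k, o) = 1/24
W(216, O(7, 9)) - 2382 = 1/24 - 2382 = -57167/24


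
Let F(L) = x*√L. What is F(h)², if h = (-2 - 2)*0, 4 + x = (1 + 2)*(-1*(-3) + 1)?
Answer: 0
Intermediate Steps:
x = 8 (x = -4 + (1 + 2)*(-1*(-3) + 1) = -4 + 3*(3 + 1) = -4 + 3*4 = -4 + 12 = 8)
h = 0 (h = -4*0 = 0)
F(L) = 8*√L
F(h)² = (8*√0)² = (8*0)² = 0² = 0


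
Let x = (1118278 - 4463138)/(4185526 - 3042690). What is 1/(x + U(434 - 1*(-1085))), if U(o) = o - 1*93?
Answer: 285709/406584819 ≈ 0.00070270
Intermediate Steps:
x = -836215/285709 (x = -3344860/1142836 = -3344860*1/1142836 = -836215/285709 ≈ -2.9268)
U(o) = -93 + o (U(o) = o - 93 = -93 + o)
1/(x + U(434 - 1*(-1085))) = 1/(-836215/285709 + (-93 + (434 - 1*(-1085)))) = 1/(-836215/285709 + (-93 + (434 + 1085))) = 1/(-836215/285709 + (-93 + 1519)) = 1/(-836215/285709 + 1426) = 1/(406584819/285709) = 285709/406584819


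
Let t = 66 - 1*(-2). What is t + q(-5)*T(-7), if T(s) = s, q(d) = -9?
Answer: 131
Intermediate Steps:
t = 68 (t = 66 + 2 = 68)
t + q(-5)*T(-7) = 68 - 9*(-7) = 68 + 63 = 131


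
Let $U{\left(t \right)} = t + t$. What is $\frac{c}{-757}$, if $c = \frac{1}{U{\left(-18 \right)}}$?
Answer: $\frac{1}{27252} \approx 3.6695 \cdot 10^{-5}$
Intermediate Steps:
$U{\left(t \right)} = 2 t$
$c = - \frac{1}{36}$ ($c = \frac{1}{2 \left(-18\right)} = \frac{1}{-36} = - \frac{1}{36} \approx -0.027778$)
$\frac{c}{-757} = - \frac{1}{36 \left(-757\right)} = \left(- \frac{1}{36}\right) \left(- \frac{1}{757}\right) = \frac{1}{27252}$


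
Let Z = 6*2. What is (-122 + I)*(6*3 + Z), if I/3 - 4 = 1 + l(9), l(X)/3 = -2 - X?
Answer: -6180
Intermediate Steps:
l(X) = -6 - 3*X (l(X) = 3*(-2 - X) = -6 - 3*X)
Z = 12
I = -84 (I = 12 + 3*(1 + (-6 - 3*9)) = 12 + 3*(1 + (-6 - 27)) = 12 + 3*(1 - 33) = 12 + 3*(-32) = 12 - 96 = -84)
(-122 + I)*(6*3 + Z) = (-122 - 84)*(6*3 + 12) = -206*(18 + 12) = -206*30 = -6180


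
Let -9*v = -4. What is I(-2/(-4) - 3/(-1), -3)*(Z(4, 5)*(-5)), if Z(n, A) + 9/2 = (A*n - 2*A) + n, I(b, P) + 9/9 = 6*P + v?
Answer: 15865/18 ≈ 881.39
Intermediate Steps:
v = 4/9 (v = -⅑*(-4) = 4/9 ≈ 0.44444)
I(b, P) = -5/9 + 6*P (I(b, P) = -1 + (6*P + 4/9) = -1 + (4/9 + 6*P) = -5/9 + 6*P)
Z(n, A) = -9/2 + n - 2*A + A*n (Z(n, A) = -9/2 + ((A*n - 2*A) + n) = -9/2 + ((-2*A + A*n) + n) = -9/2 + (n - 2*A + A*n) = -9/2 + n - 2*A + A*n)
I(-2/(-4) - 3/(-1), -3)*(Z(4, 5)*(-5)) = (-5/9 + 6*(-3))*((-9/2 + 4 - 2*5 + 5*4)*(-5)) = (-5/9 - 18)*((-9/2 + 4 - 10 + 20)*(-5)) = -3173*(-5)/18 = -167/9*(-95/2) = 15865/18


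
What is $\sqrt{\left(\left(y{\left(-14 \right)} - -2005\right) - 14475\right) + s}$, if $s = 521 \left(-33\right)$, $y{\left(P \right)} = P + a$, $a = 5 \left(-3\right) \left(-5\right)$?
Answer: $19 i \sqrt{82} \approx 172.05 i$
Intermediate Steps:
$a = 75$ ($a = \left(-15\right) \left(-5\right) = 75$)
$y{\left(P \right)} = 75 + P$ ($y{\left(P \right)} = P + 75 = 75 + P$)
$s = -17193$
$\sqrt{\left(\left(y{\left(-14 \right)} - -2005\right) - 14475\right) + s} = \sqrt{\left(\left(\left(75 - 14\right) - -2005\right) - 14475\right) - 17193} = \sqrt{\left(\left(61 + 2005\right) - 14475\right) - 17193} = \sqrt{\left(2066 - 14475\right) - 17193} = \sqrt{-12409 - 17193} = \sqrt{-29602} = 19 i \sqrt{82}$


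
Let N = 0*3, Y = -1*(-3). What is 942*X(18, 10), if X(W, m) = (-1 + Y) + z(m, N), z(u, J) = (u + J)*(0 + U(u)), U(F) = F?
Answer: 96084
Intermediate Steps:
Y = 3
N = 0
z(u, J) = u*(J + u) (z(u, J) = (u + J)*(0 + u) = (J + u)*u = u*(J + u))
X(W, m) = 2 + m² (X(W, m) = (-1 + 3) + m*(0 + m) = 2 + m*m = 2 + m²)
942*X(18, 10) = 942*(2 + 10²) = 942*(2 + 100) = 942*102 = 96084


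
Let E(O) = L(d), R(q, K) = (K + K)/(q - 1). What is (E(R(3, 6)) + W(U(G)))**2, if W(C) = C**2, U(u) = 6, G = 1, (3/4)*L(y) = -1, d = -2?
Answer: 10816/9 ≈ 1201.8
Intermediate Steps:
R(q, K) = 2*K/(-1 + q) (R(q, K) = (2*K)/(-1 + q) = 2*K/(-1 + q))
L(y) = -4/3 (L(y) = (4/3)*(-1) = -4/3)
E(O) = -4/3
(E(R(3, 6)) + W(U(G)))**2 = (-4/3 + 6**2)**2 = (-4/3 + 36)**2 = (104/3)**2 = 10816/9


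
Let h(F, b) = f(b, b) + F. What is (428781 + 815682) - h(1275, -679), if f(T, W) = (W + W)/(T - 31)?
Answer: 441331061/355 ≈ 1.2432e+6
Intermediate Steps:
f(T, W) = 2*W/(-31 + T) (f(T, W) = (2*W)/(-31 + T) = 2*W/(-31 + T))
h(F, b) = F + 2*b/(-31 + b) (h(F, b) = 2*b/(-31 + b) + F = F + 2*b/(-31 + b))
(428781 + 815682) - h(1275, -679) = (428781 + 815682) - (2*(-679) + 1275*(-31 - 679))/(-31 - 679) = 1244463 - (-1358 + 1275*(-710))/(-710) = 1244463 - (-1)*(-1358 - 905250)/710 = 1244463 - (-1)*(-906608)/710 = 1244463 - 1*453304/355 = 1244463 - 453304/355 = 441331061/355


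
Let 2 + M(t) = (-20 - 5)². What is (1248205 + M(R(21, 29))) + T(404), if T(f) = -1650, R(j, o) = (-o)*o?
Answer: 1247178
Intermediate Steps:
R(j, o) = -o²
M(t) = 623 (M(t) = -2 + (-20 - 5)² = -2 + (-25)² = -2 + 625 = 623)
(1248205 + M(R(21, 29))) + T(404) = (1248205 + 623) - 1650 = 1248828 - 1650 = 1247178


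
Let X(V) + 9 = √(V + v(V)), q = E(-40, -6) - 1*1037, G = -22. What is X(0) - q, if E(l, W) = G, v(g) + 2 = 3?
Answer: 1051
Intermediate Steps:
v(g) = 1 (v(g) = -2 + 3 = 1)
E(l, W) = -22
q = -1059 (q = -22 - 1*1037 = -22 - 1037 = -1059)
X(V) = -9 + √(1 + V) (X(V) = -9 + √(V + 1) = -9 + √(1 + V))
X(0) - q = (-9 + √(1 + 0)) - 1*(-1059) = (-9 + √1) + 1059 = (-9 + 1) + 1059 = -8 + 1059 = 1051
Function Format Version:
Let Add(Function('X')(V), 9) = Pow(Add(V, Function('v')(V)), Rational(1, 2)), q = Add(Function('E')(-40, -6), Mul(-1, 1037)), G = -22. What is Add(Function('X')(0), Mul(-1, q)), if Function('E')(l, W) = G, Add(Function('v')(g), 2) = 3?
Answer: 1051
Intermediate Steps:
Function('v')(g) = 1 (Function('v')(g) = Add(-2, 3) = 1)
Function('E')(l, W) = -22
q = -1059 (q = Add(-22, Mul(-1, 1037)) = Add(-22, -1037) = -1059)
Function('X')(V) = Add(-9, Pow(Add(1, V), Rational(1, 2))) (Function('X')(V) = Add(-9, Pow(Add(V, 1), Rational(1, 2))) = Add(-9, Pow(Add(1, V), Rational(1, 2))))
Add(Function('X')(0), Mul(-1, q)) = Add(Add(-9, Pow(Add(1, 0), Rational(1, 2))), Mul(-1, -1059)) = Add(Add(-9, Pow(1, Rational(1, 2))), 1059) = Add(Add(-9, 1), 1059) = Add(-8, 1059) = 1051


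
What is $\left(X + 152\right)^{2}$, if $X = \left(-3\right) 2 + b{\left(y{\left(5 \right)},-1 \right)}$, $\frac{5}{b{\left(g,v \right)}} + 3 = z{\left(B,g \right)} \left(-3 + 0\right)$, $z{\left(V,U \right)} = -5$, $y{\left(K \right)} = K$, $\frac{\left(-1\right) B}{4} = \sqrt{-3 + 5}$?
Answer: $\frac{3087049}{144} \approx 21438.0$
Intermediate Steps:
$B = - 4 \sqrt{2}$ ($B = - 4 \sqrt{-3 + 5} = - 4 \sqrt{2} \approx -5.6569$)
$b{\left(g,v \right)} = \frac{5}{12}$ ($b{\left(g,v \right)} = \frac{5}{-3 - 5 \left(-3 + 0\right)} = \frac{5}{-3 - -15} = \frac{5}{-3 + 15} = \frac{5}{12}$)
$X = - \frac{67}{12}$ ($X = \left(-3\right) 2 + \frac{5}{12} = -6 + \frac{5}{12} = - \frac{67}{12} \approx -5.5833$)
$\left(X + 152\right)^{2} = \left(- \frac{67}{12} + 152\right)^{2} = \left(\frac{1757}{12}\right)^{2} = \frac{3087049}{144}$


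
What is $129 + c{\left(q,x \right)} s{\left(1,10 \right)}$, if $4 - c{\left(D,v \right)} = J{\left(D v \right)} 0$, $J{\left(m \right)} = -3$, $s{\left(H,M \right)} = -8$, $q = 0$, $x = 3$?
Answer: $97$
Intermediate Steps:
$c{\left(D,v \right)} = 4$ ($c{\left(D,v \right)} = 4 - \left(-3\right) 0 = 4 - 0 = 4 + 0 = 4$)
$129 + c{\left(q,x \right)} s{\left(1,10 \right)} = 129 + 4 \left(-8\right) = 129 - 32 = 97$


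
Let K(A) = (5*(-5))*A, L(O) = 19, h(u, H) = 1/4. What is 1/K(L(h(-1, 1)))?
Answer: -1/475 ≈ -0.0021053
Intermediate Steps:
h(u, H) = ¼
K(A) = -25*A
1/K(L(h(-1, 1))) = 1/(-25*19) = 1/(-475) = -1/475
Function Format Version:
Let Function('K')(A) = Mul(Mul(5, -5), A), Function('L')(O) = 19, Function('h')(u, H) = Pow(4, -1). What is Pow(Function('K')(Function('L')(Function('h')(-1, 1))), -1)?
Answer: Rational(-1, 475) ≈ -0.0021053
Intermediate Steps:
Function('h')(u, H) = Rational(1, 4)
Function('K')(A) = Mul(-25, A)
Pow(Function('K')(Function('L')(Function('h')(-1, 1))), -1) = Pow(Mul(-25, 19), -1) = Pow(-475, -1) = Rational(-1, 475)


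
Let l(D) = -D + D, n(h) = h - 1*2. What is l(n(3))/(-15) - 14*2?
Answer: -28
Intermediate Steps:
n(h) = -2 + h (n(h) = h - 2 = -2 + h)
l(D) = 0
l(n(3))/(-15) - 14*2 = 0/(-15) - 14*2 = 0*(-1/15) - 28 = 0 - 28 = -28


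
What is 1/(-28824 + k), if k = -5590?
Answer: -1/34414 ≈ -2.9058e-5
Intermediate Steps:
1/(-28824 + k) = 1/(-28824 - 5590) = 1/(-34414) = -1/34414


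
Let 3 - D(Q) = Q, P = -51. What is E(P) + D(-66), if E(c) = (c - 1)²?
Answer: 2773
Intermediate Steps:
D(Q) = 3 - Q
E(c) = (-1 + c)²
E(P) + D(-66) = (-1 - 51)² + (3 - 1*(-66)) = (-52)² + (3 + 66) = 2704 + 69 = 2773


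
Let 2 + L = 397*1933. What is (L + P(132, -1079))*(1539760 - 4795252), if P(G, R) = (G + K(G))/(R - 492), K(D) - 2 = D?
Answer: -3924767644677996/1571 ≈ -2.4983e+12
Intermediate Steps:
K(D) = 2 + D
L = 767399 (L = -2 + 397*1933 = -2 + 767401 = 767399)
P(G, R) = (2 + 2*G)/(-492 + R) (P(G, R) = (G + (2 + G))/(R - 492) = (2 + 2*G)/(-492 + R))
(L + P(132, -1079))*(1539760 - 4795252) = (767399 + 2*(1 + 132)/(-492 - 1079))*(1539760 - 4795252) = (767399 + 2*133/(-1571))*(-3255492) = (767399 + 2*(-1/1571)*133)*(-3255492) = (767399 - 266/1571)*(-3255492) = (1205583563/1571)*(-3255492) = -3924767644677996/1571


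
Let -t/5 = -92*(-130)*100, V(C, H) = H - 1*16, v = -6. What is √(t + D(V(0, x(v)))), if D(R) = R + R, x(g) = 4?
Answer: 2*I*√1495006 ≈ 2445.4*I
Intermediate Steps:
V(C, H) = -16 + H (V(C, H) = H - 16 = -16 + H)
t = -5980000 (t = -5*(-92*(-130))*100 = -59800*100 = -5*1196000 = -5980000)
D(R) = 2*R
√(t + D(V(0, x(v)))) = √(-5980000 + 2*(-16 + 4)) = √(-5980000 + 2*(-12)) = √(-5980000 - 24) = √(-5980024) = 2*I*√1495006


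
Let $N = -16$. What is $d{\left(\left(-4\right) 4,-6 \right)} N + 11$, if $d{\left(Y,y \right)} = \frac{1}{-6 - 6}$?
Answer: $\frac{37}{3} \approx 12.333$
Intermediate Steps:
$d{\left(Y,y \right)} = - \frac{1}{12}$ ($d{\left(Y,y \right)} = \frac{1}{-12} = - \frac{1}{12}$)
$d{\left(\left(-4\right) 4,-6 \right)} N + 11 = \left(- \frac{1}{12}\right) \left(-16\right) + 11 = \frac{4}{3} + 11 = \frac{37}{3}$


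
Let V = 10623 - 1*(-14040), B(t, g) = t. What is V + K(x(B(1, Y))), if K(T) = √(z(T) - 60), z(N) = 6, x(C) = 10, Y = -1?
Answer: 24663 + 3*I*√6 ≈ 24663.0 + 7.3485*I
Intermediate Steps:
V = 24663 (V = 10623 + 14040 = 24663)
K(T) = 3*I*√6 (K(T) = √(6 - 60) = √(-54) = 3*I*√6)
V + K(x(B(1, Y))) = 24663 + 3*I*√6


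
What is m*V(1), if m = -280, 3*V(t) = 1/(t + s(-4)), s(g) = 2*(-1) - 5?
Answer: 140/9 ≈ 15.556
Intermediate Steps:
s(g) = -7 (s(g) = -2 - 5 = -7)
V(t) = 1/(3*(-7 + t)) (V(t) = 1/(3*(t - 7)) = 1/(3*(-7 + t)))
m*V(1) = -280/(3*(-7 + 1)) = -280/(3*(-6)) = -280*(-1)/(3*6) = -280*(-1/18) = 140/9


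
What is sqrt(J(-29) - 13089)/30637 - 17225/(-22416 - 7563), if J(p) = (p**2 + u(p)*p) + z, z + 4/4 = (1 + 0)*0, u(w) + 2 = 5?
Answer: 17225/29979 + 4*I*sqrt(771)/30637 ≈ 0.57457 + 0.0036253*I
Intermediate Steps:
u(w) = 3 (u(w) = -2 + 5 = 3)
z = -1 (z = -1 + (1 + 0)*0 = -1 + 1*0 = -1 + 0 = -1)
J(p) = -1 + p**2 + 3*p (J(p) = (p**2 + 3*p) - 1 = -1 + p**2 + 3*p)
sqrt(J(-29) - 13089)/30637 - 17225/(-22416 - 7563) = sqrt((-1 + (-29)**2 + 3*(-29)) - 13089)/30637 - 17225/(-22416 - 7563) = sqrt((-1 + 841 - 87) - 13089)*(1/30637) - 17225/(-29979) = sqrt(753 - 13089)*(1/30637) - 17225*(-1/29979) = sqrt(-12336)*(1/30637) + 17225/29979 = (4*I*sqrt(771))*(1/30637) + 17225/29979 = 4*I*sqrt(771)/30637 + 17225/29979 = 17225/29979 + 4*I*sqrt(771)/30637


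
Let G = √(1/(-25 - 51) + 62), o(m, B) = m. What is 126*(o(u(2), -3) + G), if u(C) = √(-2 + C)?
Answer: 63*√89509/19 ≈ 992.02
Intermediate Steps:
G = √89509/38 (G = √(1/(-76) + 62) = √(-1/76 + 62) = √(4711/76) = √89509/38 ≈ 7.8732)
126*(o(u(2), -3) + G) = 126*(√(-2 + 2) + √89509/38) = 126*(√0 + √89509/38) = 126*(0 + √89509/38) = 126*(√89509/38) = 63*√89509/19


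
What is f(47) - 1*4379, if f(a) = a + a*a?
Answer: -2123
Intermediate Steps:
f(a) = a + a²
f(47) - 1*4379 = 47*(1 + 47) - 1*4379 = 47*48 - 4379 = 2256 - 4379 = -2123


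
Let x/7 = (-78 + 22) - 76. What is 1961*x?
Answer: -1811964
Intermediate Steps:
x = -924 (x = 7*((-78 + 22) - 76) = 7*(-56 - 76) = 7*(-132) = -924)
1961*x = 1961*(-924) = -1811964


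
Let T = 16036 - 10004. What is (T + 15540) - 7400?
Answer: 14172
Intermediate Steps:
T = 6032
(T + 15540) - 7400 = (6032 + 15540) - 7400 = 21572 - 7400 = 14172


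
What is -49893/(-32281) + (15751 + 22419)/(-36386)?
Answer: 291620464/587288233 ≈ 0.49655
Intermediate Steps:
-49893/(-32281) + (15751 + 22419)/(-36386) = -49893*(-1/32281) + 38170*(-1/36386) = 49893/32281 - 19085/18193 = 291620464/587288233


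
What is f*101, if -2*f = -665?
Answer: 67165/2 ≈ 33583.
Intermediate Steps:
f = 665/2 (f = -½*(-665) = 665/2 ≈ 332.50)
f*101 = (665/2)*101 = 67165/2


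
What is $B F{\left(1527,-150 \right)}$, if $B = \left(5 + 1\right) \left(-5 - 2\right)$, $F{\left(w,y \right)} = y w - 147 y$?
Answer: $8694000$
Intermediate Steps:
$F{\left(w,y \right)} = - 147 y + w y$ ($F{\left(w,y \right)} = w y - 147 y = - 147 y + w y$)
$B = -42$ ($B = 6 \left(-7\right) = -42$)
$B F{\left(1527,-150 \right)} = - 42 \left(- 150 \left(-147 + 1527\right)\right) = - 42 \left(\left(-150\right) 1380\right) = \left(-42\right) \left(-207000\right) = 8694000$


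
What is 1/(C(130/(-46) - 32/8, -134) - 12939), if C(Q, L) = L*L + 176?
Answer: 1/5193 ≈ 0.00019257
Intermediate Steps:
C(Q, L) = 176 + L² (C(Q, L) = L² + 176 = 176 + L²)
1/(C(130/(-46) - 32/8, -134) - 12939) = 1/((176 + (-134)²) - 12939) = 1/((176 + 17956) - 12939) = 1/(18132 - 12939) = 1/5193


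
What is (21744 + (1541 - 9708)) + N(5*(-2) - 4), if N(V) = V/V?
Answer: 13578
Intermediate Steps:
N(V) = 1
(21744 + (1541 - 9708)) + N(5*(-2) - 4) = (21744 + (1541 - 9708)) + 1 = (21744 - 8167) + 1 = 13577 + 1 = 13578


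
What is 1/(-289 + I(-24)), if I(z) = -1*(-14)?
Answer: -1/275 ≈ -0.0036364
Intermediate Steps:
I(z) = 14
1/(-289 + I(-24)) = 1/(-289 + 14) = 1/(-275) = -1/275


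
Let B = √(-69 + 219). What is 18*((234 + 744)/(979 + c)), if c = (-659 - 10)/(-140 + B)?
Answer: 336856236840/18825511291 - 58885380*√6/18825511291 ≈ 17.886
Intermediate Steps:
B = 5*√6 (B = √150 = 5*√6 ≈ 12.247)
c = -669/(-140 + 5*√6) (c = (-659 - 10)/(-140 + 5*√6) = -669/(-140 + 5*√6) ≈ 5.2367)
18*((234 + 744)/(979 + c)) = 18*((234 + 744)/(979 + (9366/1945 + 669*√6/3890))) = 18*(978/(1913521/1945 + 669*√6/3890)) = 17604/(1913521/1945 + 669*√6/3890)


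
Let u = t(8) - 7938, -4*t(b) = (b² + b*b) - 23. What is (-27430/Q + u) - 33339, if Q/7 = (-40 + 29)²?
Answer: -140045131/3388 ≈ -41336.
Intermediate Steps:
Q = 847 (Q = 7*(-40 + 29)² = 7*(-11)² = 7*121 = 847)
t(b) = 23/4 - b²/2 (t(b) = -((b² + b*b) - 23)/4 = -((b² + b²) - 23)/4 = -(2*b² - 23)/4 = -(-23 + 2*b²)/4 = 23/4 - b²/2)
u = -31857/4 (u = (23/4 - ½*8²) - 7938 = (23/4 - ½*64) - 7938 = (23/4 - 32) - 7938 = -105/4 - 7938 = -31857/4 ≈ -7964.3)
(-27430/Q + u) - 33339 = (-27430/847 - 31857/4) - 33339 = -27092599/3388 - 33339 = -140045131/3388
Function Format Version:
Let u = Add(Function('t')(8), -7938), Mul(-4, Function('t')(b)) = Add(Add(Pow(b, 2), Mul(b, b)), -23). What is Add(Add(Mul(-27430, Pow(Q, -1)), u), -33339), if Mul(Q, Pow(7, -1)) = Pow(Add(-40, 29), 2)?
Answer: Rational(-140045131, 3388) ≈ -41336.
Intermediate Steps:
Q = 847 (Q = Mul(7, Pow(Add(-40, 29), 2)) = Mul(7, Pow(-11, 2)) = Mul(7, 121) = 847)
Function('t')(b) = Add(Rational(23, 4), Mul(Rational(-1, 2), Pow(b, 2))) (Function('t')(b) = Mul(Rational(-1, 4), Add(Add(Pow(b, 2), Mul(b, b)), -23)) = Mul(Rational(-1, 4), Add(Add(Pow(b, 2), Pow(b, 2)), -23)) = Mul(Rational(-1, 4), Add(Mul(2, Pow(b, 2)), -23)) = Mul(Rational(-1, 4), Add(-23, Mul(2, Pow(b, 2)))) = Add(Rational(23, 4), Mul(Rational(-1, 2), Pow(b, 2))))
u = Rational(-31857, 4) (u = Add(Add(Rational(23, 4), Mul(Rational(-1, 2), Pow(8, 2))), -7938) = Add(Add(Rational(23, 4), Mul(Rational(-1, 2), 64)), -7938) = Add(Add(Rational(23, 4), -32), -7938) = Add(Rational(-105, 4), -7938) = Rational(-31857, 4) ≈ -7964.3)
Add(Add(Mul(-27430, Pow(Q, -1)), u), -33339) = Add(Add(Mul(-27430, Pow(847, -1)), Rational(-31857, 4)), -33339) = Add(Add(Mul(-27430, Rational(1, 847)), Rational(-31857, 4)), -33339) = Add(Add(Rational(-27430, 847), Rational(-31857, 4)), -33339) = Add(Rational(-27092599, 3388), -33339) = Rational(-140045131, 3388)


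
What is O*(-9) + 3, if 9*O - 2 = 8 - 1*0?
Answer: -7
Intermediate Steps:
O = 10/9 (O = 2/9 + (8 - 1*0)/9 = 2/9 + (8 + 0)/9 = 2/9 + (⅑)*8 = 2/9 + 8/9 = 10/9 ≈ 1.1111)
O*(-9) + 3 = (10/9)*(-9) + 3 = -10 + 3 = -7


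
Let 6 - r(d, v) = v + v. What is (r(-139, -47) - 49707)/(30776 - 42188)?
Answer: 49607/11412 ≈ 4.3469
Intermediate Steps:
r(d, v) = 6 - 2*v (r(d, v) = 6 - (v + v) = 6 - 2*v)
(r(-139, -47) - 49707)/(30776 - 42188) = ((6 - 2*(-47)) - 49707)/(30776 - 42188) = ((6 + 94) - 49707)/(-11412) = (100 - 49707)*(-1/11412) = -49607*(-1/11412) = 49607/11412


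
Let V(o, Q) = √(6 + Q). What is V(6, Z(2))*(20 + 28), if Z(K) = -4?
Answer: 48*√2 ≈ 67.882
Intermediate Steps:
V(6, Z(2))*(20 + 28) = √(6 - 4)*(20 + 28) = √2*48 = 48*√2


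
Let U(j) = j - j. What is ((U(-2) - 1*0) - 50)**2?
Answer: 2500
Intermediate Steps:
U(j) = 0
((U(-2) - 1*0) - 50)**2 = ((0 - 1*0) - 50)**2 = ((0 + 0) - 50)**2 = (0 - 50)**2 = (-50)**2 = 2500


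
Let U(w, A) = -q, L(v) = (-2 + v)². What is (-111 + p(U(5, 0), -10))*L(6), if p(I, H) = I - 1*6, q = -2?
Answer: -1840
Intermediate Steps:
U(w, A) = 2 (U(w, A) = -1*(-2) = 2)
p(I, H) = -6 + I (p(I, H) = I - 6 = -6 + I)
(-111 + p(U(5, 0), -10))*L(6) = (-111 + (-6 + 2))*(-2 + 6)² = (-111 - 4)*4² = -115*16 = -1840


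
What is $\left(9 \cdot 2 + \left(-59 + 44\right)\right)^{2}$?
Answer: $9$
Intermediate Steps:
$\left(9 \cdot 2 + \left(-59 + 44\right)\right)^{2} = \left(18 - 15\right)^{2} = 3^{2} = 9$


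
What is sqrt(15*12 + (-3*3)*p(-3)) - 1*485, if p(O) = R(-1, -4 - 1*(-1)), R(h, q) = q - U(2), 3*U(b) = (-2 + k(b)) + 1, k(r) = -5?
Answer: -485 + 3*sqrt(21) ≈ -471.25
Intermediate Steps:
U(b) = -2 (U(b) = ((-2 - 5) + 1)/3 = (-7 + 1)/3 = (1/3)*(-6) = -2)
R(h, q) = 2 + q (R(h, q) = q - 1*(-2) = q + 2 = 2 + q)
p(O) = -1 (p(O) = 2 + (-4 - 1*(-1)) = 2 + (-4 + 1) = 2 - 3 = -1)
sqrt(15*12 + (-3*3)*p(-3)) - 1*485 = sqrt(15*12 - 3*3*(-1)) - 1*485 = sqrt(180 - 9*(-1)) - 485 = sqrt(180 + 9) - 485 = sqrt(189) - 485 = 3*sqrt(21) - 485 = -485 + 3*sqrt(21)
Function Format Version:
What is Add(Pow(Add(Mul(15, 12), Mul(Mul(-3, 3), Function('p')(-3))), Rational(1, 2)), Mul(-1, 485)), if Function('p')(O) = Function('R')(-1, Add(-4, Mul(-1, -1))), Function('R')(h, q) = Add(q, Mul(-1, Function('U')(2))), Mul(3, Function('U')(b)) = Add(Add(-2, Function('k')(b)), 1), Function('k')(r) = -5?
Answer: Add(-485, Mul(3, Pow(21, Rational(1, 2)))) ≈ -471.25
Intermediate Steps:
Function('U')(b) = -2 (Function('U')(b) = Mul(Rational(1, 3), Add(Add(-2, -5), 1)) = Mul(Rational(1, 3), Add(-7, 1)) = Mul(Rational(1, 3), -6) = -2)
Function('R')(h, q) = Add(2, q) (Function('R')(h, q) = Add(q, Mul(-1, -2)) = Add(q, 2) = Add(2, q))
Function('p')(O) = -1 (Function('p')(O) = Add(2, Add(-4, Mul(-1, -1))) = Add(2, Add(-4, 1)) = Add(2, -3) = -1)
Add(Pow(Add(Mul(15, 12), Mul(Mul(-3, 3), Function('p')(-3))), Rational(1, 2)), Mul(-1, 485)) = Add(Pow(Add(Mul(15, 12), Mul(Mul(-3, 3), -1)), Rational(1, 2)), Mul(-1, 485)) = Add(Pow(Add(180, Mul(-9, -1)), Rational(1, 2)), -485) = Add(Pow(Add(180, 9), Rational(1, 2)), -485) = Add(Pow(189, Rational(1, 2)), -485) = Add(Mul(3, Pow(21, Rational(1, 2))), -485) = Add(-485, Mul(3, Pow(21, Rational(1, 2))))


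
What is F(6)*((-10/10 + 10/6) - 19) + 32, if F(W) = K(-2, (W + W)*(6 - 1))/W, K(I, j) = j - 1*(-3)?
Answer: -321/2 ≈ -160.50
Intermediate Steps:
K(I, j) = 3 + j (K(I, j) = j + 3 = 3 + j)
F(W) = (3 + 10*W)/W (F(W) = (3 + (W + W)*(6 - 1))/W = (3 + (2*W)*5)/W = (3 + 10*W)/W)
F(6)*((-10/10 + 10/6) - 19) + 32 = (10 + 3/6)*((-10/10 + 10/6) - 19) + 32 = (10 + 3*(1/6))*((-10*1/10 + 10*(1/6)) - 19) + 32 = (10 + 1/2)*((-1 + 5/3) - 19) + 32 = 21*(2/3 - 19)/2 + 32 = (21/2)*(-55/3) + 32 = -385/2 + 32 = -321/2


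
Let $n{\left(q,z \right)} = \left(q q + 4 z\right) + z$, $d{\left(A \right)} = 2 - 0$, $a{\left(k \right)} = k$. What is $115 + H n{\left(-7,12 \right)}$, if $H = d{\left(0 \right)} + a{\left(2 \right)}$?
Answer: $551$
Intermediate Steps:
$d{\left(A \right)} = 2$ ($d{\left(A \right)} = 2 + 0 = 2$)
$n{\left(q,z \right)} = q^{2} + 5 z$ ($n{\left(q,z \right)} = \left(q^{2} + 4 z\right) + z = q^{2} + 5 z$)
$H = 4$ ($H = 2 + 2 = 4$)
$115 + H n{\left(-7,12 \right)} = 115 + 4 \left(\left(-7\right)^{2} + 5 \cdot 12\right) = 115 + 4 \left(49 + 60\right) = 115 + 4 \cdot 109 = 115 + 436 = 551$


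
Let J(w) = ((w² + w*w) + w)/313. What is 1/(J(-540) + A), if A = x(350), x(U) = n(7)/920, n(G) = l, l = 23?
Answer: 12520/23306713 ≈ 0.00053718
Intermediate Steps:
n(G) = 23
x(U) = 1/40 (x(U) = 23/920 = 23*(1/920) = 1/40)
J(w) = w/313 + 2*w²/313 (J(w) = ((w² + w²) + w)*(1/313) = (2*w² + w)*(1/313) = (w + 2*w²)*(1/313) = w/313 + 2*w²/313)
A = 1/40 ≈ 0.025000
1/(J(-540) + A) = 1/((1/313)*(-540)*(1 + 2*(-540)) + 1/40) = 1/((1/313)*(-540)*(1 - 1080) + 1/40) = 1/((1/313)*(-540)*(-1079) + 1/40) = 1/(582660/313 + 1/40) = 1/(23306713/12520) = 12520/23306713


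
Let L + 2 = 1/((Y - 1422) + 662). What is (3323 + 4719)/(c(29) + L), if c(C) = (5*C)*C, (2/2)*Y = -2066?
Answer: 22726692/11877677 ≈ 1.9134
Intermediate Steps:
Y = -2066
c(C) = 5*C²
L = -5653/2826 (L = -2 + 1/((-2066 - 1422) + 662) = -2 + 1/(-3488 + 662) = -2 + 1/(-2826) = -2 - 1/2826 = -5653/2826 ≈ -2.0004)
(3323 + 4719)/(c(29) + L) = (3323 + 4719)/(5*29² - 5653/2826) = 8042/(5*841 - 5653/2826) = 8042/(4205 - 5653/2826) = 8042/(11877677/2826) = 8042*(2826/11877677) = 22726692/11877677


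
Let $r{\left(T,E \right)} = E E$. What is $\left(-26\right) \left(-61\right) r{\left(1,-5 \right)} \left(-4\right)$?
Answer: $-158600$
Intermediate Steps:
$r{\left(T,E \right)} = E^{2}$
$\left(-26\right) \left(-61\right) r{\left(1,-5 \right)} \left(-4\right) = \left(-26\right) \left(-61\right) \left(-5\right)^{2} \left(-4\right) = 1586 \cdot 25 \left(-4\right) = 1586 \left(-100\right) = -158600$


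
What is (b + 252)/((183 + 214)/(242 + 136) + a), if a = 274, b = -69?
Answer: 69174/103969 ≈ 0.66533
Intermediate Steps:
(b + 252)/((183 + 214)/(242 + 136) + a) = (-69 + 252)/((183 + 214)/(242 + 136) + 274) = 183/(397/378 + 274) = 183/(103969/378) = 183*(378/103969) = 69174/103969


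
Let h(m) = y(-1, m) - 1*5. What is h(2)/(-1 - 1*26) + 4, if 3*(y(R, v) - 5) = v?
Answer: 322/81 ≈ 3.9753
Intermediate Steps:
y(R, v) = 5 + v/3
h(m) = m/3 (h(m) = (5 + m/3) - 1*5 = (5 + m/3) - 5 = m/3)
h(2)/(-1 - 1*26) + 4 = ((⅓)*2)/(-1 - 1*26) + 4 = (⅔)/(-1 - 26) + 4 = (⅔)/(-27) + 4 = -1/27*⅔ + 4 = -2/81 + 4 = 322/81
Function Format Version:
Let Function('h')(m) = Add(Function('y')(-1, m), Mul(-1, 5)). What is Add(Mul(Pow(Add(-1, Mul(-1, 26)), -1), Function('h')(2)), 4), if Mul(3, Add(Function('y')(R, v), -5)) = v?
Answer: Rational(322, 81) ≈ 3.9753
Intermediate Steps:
Function('y')(R, v) = Add(5, Mul(Rational(1, 3), v))
Function('h')(m) = Mul(Rational(1, 3), m) (Function('h')(m) = Add(Add(5, Mul(Rational(1, 3), m)), Mul(-1, 5)) = Add(Add(5, Mul(Rational(1, 3), m)), -5) = Mul(Rational(1, 3), m))
Add(Mul(Pow(Add(-1, Mul(-1, 26)), -1), Function('h')(2)), 4) = Add(Mul(Pow(Add(-1, Mul(-1, 26)), -1), Mul(Rational(1, 3), 2)), 4) = Add(Mul(Pow(Add(-1, -26), -1), Rational(2, 3)), 4) = Add(Mul(Pow(-27, -1), Rational(2, 3)), 4) = Add(Mul(Rational(-1, 27), Rational(2, 3)), 4) = Add(Rational(-2, 81), 4) = Rational(322, 81)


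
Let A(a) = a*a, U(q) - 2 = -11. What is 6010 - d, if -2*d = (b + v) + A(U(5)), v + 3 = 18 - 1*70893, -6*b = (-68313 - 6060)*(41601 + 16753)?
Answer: 361634115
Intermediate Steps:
U(q) = -9 (U(q) = 2 - 11 = -9)
A(a) = a²
b = 723327007 (b = -(-68313 - 6060)*(41601 + 16753)/6 = -(-24791)*58354/2 = -⅙*(-4339962042) = 723327007)
v = -70878 (v = -3 + (18 - 1*70893) = -3 + (18 - 70893) = -3 - 70875 = -70878)
d = -361628105 (d = -((723327007 - 70878) + (-9)²)/2 = -(723256129 + 81)/2 = -½*723256210 = -361628105)
6010 - d = 6010 - 1*(-361628105) = 6010 + 361628105 = 361634115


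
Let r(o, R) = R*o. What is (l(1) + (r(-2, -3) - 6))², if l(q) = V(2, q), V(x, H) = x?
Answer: 4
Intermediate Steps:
l(q) = 2
(l(1) + (r(-2, -3) - 6))² = (2 + (-3*(-2) - 6))² = (2 + (6 - 6))² = (2 + 0)² = 2² = 4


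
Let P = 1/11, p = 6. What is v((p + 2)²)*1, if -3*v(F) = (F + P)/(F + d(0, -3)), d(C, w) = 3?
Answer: -235/737 ≈ -0.31886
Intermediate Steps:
P = 1/11 ≈ 0.090909
v(F) = -(1/11 + F)/(3*(3 + F)) (v(F) = -(F + 1/11)/(3*(F + 3)) = -(1/11 + F)/(3*(3 + F)))
v((p + 2)²)*1 = ((-1 - 11*(6 + 2)²)/(33*(3 + (6 + 2)²)))*1 = ((-1 - 11*8²)/(33*(3 + 8²)))*1 = ((-1 - 11*64)/(33*(3 + 64)))*1 = ((1/33)*(-1 - 704)/67)*1 = ((1/33)*(1/67)*(-705))*1 = -235/737*1 = -235/737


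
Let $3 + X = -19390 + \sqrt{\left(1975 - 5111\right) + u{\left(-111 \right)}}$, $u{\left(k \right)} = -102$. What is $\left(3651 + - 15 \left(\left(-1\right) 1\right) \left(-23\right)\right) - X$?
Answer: $22699 - i \sqrt{3238} \approx 22699.0 - 56.903 i$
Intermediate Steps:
$X = -19393 + i \sqrt{3238}$ ($X = -3 - \left(19390 - \sqrt{\left(1975 - 5111\right) - 102}\right) = -3 - \left(19390 - \sqrt{-3136 - 102}\right) = -3 - \left(19390 - \sqrt{-3238}\right) = -3 - \left(19390 - i \sqrt{3238}\right) = -19393 + i \sqrt{3238} \approx -19393.0 + 56.903 i$)
$\left(3651 + - 15 \left(\left(-1\right) 1\right) \left(-23\right)\right) - X = \left(3651 + - 15 \left(\left(-1\right) 1\right) \left(-23\right)\right) - \left(-19393 + i \sqrt{3238}\right) = \left(3651 + \left(-15\right) \left(-1\right) \left(-23\right)\right) + \left(19393 - i \sqrt{3238}\right) = \left(3651 + 15 \left(-23\right)\right) + \left(19393 - i \sqrt{3238}\right) = \left(3651 - 345\right) + \left(19393 - i \sqrt{3238}\right) = 3306 + \left(19393 - i \sqrt{3238}\right) = 22699 - i \sqrt{3238}$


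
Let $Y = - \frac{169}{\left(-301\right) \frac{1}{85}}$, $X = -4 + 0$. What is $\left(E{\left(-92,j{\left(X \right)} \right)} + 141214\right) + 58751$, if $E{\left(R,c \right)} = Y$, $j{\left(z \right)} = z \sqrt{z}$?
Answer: $\frac{60203830}{301} \approx 2.0001 \cdot 10^{5}$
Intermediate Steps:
$X = -4$
$Y = \frac{14365}{301}$ ($Y = - \frac{169}{\left(-301\right) \frac{1}{85}} = - \frac{169}{- \frac{301}{85}} = \left(-169\right) \left(- \frac{85}{301}\right) = \frac{14365}{301} \approx 47.724$)
$j{\left(z \right)} = z^{\frac{3}{2}}$
$E{\left(R,c \right)} = \frac{14365}{301}$
$\left(E{\left(-92,j{\left(X \right)} \right)} + 141214\right) + 58751 = \left(\frac{14365}{301} + 141214\right) + 58751 = \frac{42519779}{301} + 58751 = \frac{60203830}{301}$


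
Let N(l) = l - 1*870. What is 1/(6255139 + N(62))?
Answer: 1/6254331 ≈ 1.5989e-7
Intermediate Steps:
N(l) = -870 + l (N(l) = l - 870 = -870 + l)
1/(6255139 + N(62)) = 1/(6255139 + (-870 + 62)) = 1/(6255139 - 808) = 1/6254331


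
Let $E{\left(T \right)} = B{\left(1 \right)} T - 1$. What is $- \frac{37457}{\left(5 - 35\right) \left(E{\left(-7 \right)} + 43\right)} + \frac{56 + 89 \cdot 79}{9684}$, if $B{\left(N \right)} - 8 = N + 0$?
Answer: $- \frac{947801}{16140} \approx -58.724$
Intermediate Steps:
$B{\left(N \right)} = 8 + N$ ($B{\left(N \right)} = 8 + \left(N + 0\right) = 8 + N$)
$E{\left(T \right)} = -1 + 9 T$ ($E{\left(T \right)} = \left(8 + 1\right) T - 1 = 9 T - 1 = -1 + 9 T$)
$- \frac{37457}{\left(5 - 35\right) \left(E{\left(-7 \right)} + 43\right)} + \frac{56 + 89 \cdot 79}{9684} = - \frac{37457}{\left(5 - 35\right) \left(\left(-1 + 9 \left(-7\right)\right) + 43\right)} + \frac{56 + 89 \cdot 79}{9684} = - \frac{37457}{\left(-30\right) \left(\left(-1 - 63\right) + 43\right)} + \left(56 + 7031\right) \frac{1}{9684} = - \frac{37457}{\left(-30\right) \left(-64 + 43\right)} + 7087 \cdot \frac{1}{9684} = - \frac{37457}{\left(-30\right) \left(-21\right)} + \frac{7087}{9684} = - \frac{37457}{630} + \frac{7087}{9684} = \left(-37457\right) \frac{1}{630} + \frac{7087}{9684} = - \frac{5351}{90} + \frac{7087}{9684} = - \frac{947801}{16140}$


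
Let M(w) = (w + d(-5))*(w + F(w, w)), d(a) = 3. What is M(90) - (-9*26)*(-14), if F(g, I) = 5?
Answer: 5559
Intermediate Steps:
M(w) = (3 + w)*(5 + w) (M(w) = (w + 3)*(w + 5) = (3 + w)*(5 + w))
M(90) - (-9*26)*(-14) = (15 + 90² + 8*90) - (-9*26)*(-14) = (15 + 8100 + 720) - (-234)*(-14) = 8835 - 1*3276 = 8835 - 3276 = 5559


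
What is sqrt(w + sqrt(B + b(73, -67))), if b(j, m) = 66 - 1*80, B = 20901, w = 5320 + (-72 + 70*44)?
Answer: sqrt(8328 + sqrt(20887)) ≈ 92.046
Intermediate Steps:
w = 8328 (w = 5320 + (-72 + 3080) = 5320 + 3008 = 8328)
b(j, m) = -14 (b(j, m) = 66 - 80 = -14)
sqrt(w + sqrt(B + b(73, -67))) = sqrt(8328 + sqrt(20901 - 14)) = sqrt(8328 + sqrt(20887))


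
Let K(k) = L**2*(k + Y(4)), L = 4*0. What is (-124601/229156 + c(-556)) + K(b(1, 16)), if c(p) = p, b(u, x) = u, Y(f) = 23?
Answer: -127535337/229156 ≈ -556.54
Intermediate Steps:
L = 0
K(k) = 0 (K(k) = 0**2*(k + 23) = 0*(23 + k) = 0)
(-124601/229156 + c(-556)) + K(b(1, 16)) = (-124601/229156 - 556) + 0 = -127535337/229156 + 0 = -127535337/229156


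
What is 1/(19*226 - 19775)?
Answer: -1/15481 ≈ -6.4595e-5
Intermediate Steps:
1/(19*226 - 19775) = 1/(4294 - 19775) = 1/(-15481) = -1/15481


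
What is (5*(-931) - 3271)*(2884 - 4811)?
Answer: 15273402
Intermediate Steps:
(5*(-931) - 3271)*(2884 - 4811) = (-4655 - 3271)*(-1927) = -7926*(-1927) = 15273402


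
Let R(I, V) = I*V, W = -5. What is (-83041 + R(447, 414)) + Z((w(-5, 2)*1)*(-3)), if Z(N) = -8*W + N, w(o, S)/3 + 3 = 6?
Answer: 102030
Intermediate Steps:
w(o, S) = 9 (w(o, S) = -9 + 3*6 = -9 + 18 = 9)
Z(N) = 40 + N (Z(N) = -8*(-5) + N = 40 + N)
(-83041 + R(447, 414)) + Z((w(-5, 2)*1)*(-3)) = (-83041 + 447*414) + (40 + (9*1)*(-3)) = (-83041 + 185058) + (40 + 9*(-3)) = 102017 + (40 - 27) = 102017 + 13 = 102030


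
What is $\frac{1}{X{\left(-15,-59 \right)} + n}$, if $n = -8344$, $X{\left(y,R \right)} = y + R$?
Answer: $- \frac{1}{8418} \approx -0.00011879$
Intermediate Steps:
$X{\left(y,R \right)} = R + y$
$\frac{1}{X{\left(-15,-59 \right)} + n} = \frac{1}{\left(-59 - 15\right) - 8344} = \frac{1}{-74 - 8344} = \frac{1}{-8418} = - \frac{1}{8418}$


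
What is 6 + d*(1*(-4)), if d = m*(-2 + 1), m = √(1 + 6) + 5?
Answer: 26 + 4*√7 ≈ 36.583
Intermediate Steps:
m = 5 + √7 (m = √7 + 5 = 5 + √7 ≈ 7.6458)
d = -5 - √7 (d = (5 + √7)*(-2 + 1) = (5 + √7)*(-1) = -5 - √7 ≈ -7.6458)
6 + d*(1*(-4)) = 6 + (-5 - √7)*(1*(-4)) = 6 + (-5 - √7)*(-4) = 6 + (20 + 4*√7) = 26 + 4*√7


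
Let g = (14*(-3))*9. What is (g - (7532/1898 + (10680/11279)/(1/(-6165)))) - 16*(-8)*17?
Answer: 81687151344/10703771 ≈ 7631.6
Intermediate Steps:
g = -378 (g = -42*9 = -378)
(g - (7532/1898 + (10680/11279)/(1/(-6165)))) - 16*(-8)*17 = (-378 - (7532/1898 + (10680/11279)/(1/(-6165)))) - 16*(-8)*17 = (-378 - (7532*(1/1898) + (10680*(1/11279))/(-1/6165))) - (-128)*17 = (-378 - (3766/949 + (10680/11279)*(-6165))) - 1*(-2176) = (-378 - (3766/949 - 65842200/11279)) + 2176 = (-378 - 1*(-62441771086/10703771)) + 2176 = (-378 + 62441771086/10703771) + 2176 = 58395745648/10703771 + 2176 = 81687151344/10703771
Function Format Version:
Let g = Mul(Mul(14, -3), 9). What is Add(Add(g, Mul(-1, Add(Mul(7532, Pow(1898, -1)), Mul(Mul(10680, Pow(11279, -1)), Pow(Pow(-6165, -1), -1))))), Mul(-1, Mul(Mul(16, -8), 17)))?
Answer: Rational(81687151344, 10703771) ≈ 7631.6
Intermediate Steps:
g = -378 (g = Mul(-42, 9) = -378)
Add(Add(g, Mul(-1, Add(Mul(7532, Pow(1898, -1)), Mul(Mul(10680, Pow(11279, -1)), Pow(Pow(-6165, -1), -1))))), Mul(-1, Mul(Mul(16, -8), 17))) = Add(Add(-378, Mul(-1, Add(Mul(7532, Pow(1898, -1)), Mul(Mul(10680, Pow(11279, -1)), Pow(Pow(-6165, -1), -1))))), Mul(-1, Mul(Mul(16, -8), 17))) = Add(Add(-378, Mul(-1, Add(Mul(7532, Rational(1, 1898)), Mul(Mul(10680, Rational(1, 11279)), Pow(Rational(-1, 6165), -1))))), Mul(-1, Mul(-128, 17))) = Add(Add(-378, Mul(-1, Add(Rational(3766, 949), Mul(Rational(10680, 11279), -6165)))), Mul(-1, -2176)) = Add(Add(-378, Mul(-1, Add(Rational(3766, 949), Rational(-65842200, 11279)))), 2176) = Add(Add(-378, Mul(-1, Rational(-62441771086, 10703771))), 2176) = Add(Add(-378, Rational(62441771086, 10703771)), 2176) = Add(Rational(58395745648, 10703771), 2176) = Rational(81687151344, 10703771)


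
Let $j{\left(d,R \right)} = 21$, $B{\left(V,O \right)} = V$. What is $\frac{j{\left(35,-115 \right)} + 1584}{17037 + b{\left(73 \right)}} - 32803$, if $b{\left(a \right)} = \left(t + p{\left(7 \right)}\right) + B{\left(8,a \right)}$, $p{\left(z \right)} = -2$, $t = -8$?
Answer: $- \frac{111759500}{3407} \approx -32803.0$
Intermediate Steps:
$b{\left(a \right)} = -2$ ($b{\left(a \right)} = \left(-8 - 2\right) + 8 = -10 + 8 = -2$)
$\frac{j{\left(35,-115 \right)} + 1584}{17037 + b{\left(73 \right)}} - 32803 = \frac{21 + 1584}{17037 - 2} - 32803 = \frac{1605}{17035} - 32803 = 1605 \cdot \frac{1}{17035} - 32803 = \frac{321}{3407} - 32803 = - \frac{111759500}{3407}$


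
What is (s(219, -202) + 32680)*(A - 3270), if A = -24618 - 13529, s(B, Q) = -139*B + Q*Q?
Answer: -1782711931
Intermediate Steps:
s(B, Q) = Q**2 - 139*B (s(B, Q) = -139*B + Q**2 = Q**2 - 139*B)
A = -38147
(s(219, -202) + 32680)*(A - 3270) = (((-202)**2 - 139*219) + 32680)*(-38147 - 3270) = ((40804 - 30441) + 32680)*(-41417) = (10363 + 32680)*(-41417) = 43043*(-41417) = -1782711931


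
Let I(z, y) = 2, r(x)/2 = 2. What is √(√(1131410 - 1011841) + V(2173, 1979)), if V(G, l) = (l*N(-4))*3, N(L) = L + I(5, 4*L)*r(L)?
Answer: √(23748 + √119569) ≈ 155.22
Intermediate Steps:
r(x) = 4 (r(x) = 2*2 = 4)
N(L) = 8 + L (N(L) = L + 2*4 = L + 8 = 8 + L)
V(G, l) = 12*l (V(G, l) = (l*(8 - 4))*3 = (l*4)*3 = (4*l)*3 = 12*l)
√(√(1131410 - 1011841) + V(2173, 1979)) = √(√(1131410 - 1011841) + 12*1979) = √(√119569 + 23748) = √(23748 + √119569)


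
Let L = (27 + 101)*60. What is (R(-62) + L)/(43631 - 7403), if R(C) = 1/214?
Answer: 1643521/7752792 ≈ 0.21199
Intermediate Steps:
R(C) = 1/214
L = 7680 (L = 128*60 = 7680)
(R(-62) + L)/(43631 - 7403) = (1/214 + 7680)/(43631 - 7403) = (1643521/214)/36228 = (1643521/214)*(1/36228) = 1643521/7752792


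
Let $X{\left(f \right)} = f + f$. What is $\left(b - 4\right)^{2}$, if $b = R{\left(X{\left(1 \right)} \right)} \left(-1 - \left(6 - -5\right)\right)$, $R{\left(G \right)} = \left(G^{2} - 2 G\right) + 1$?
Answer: $256$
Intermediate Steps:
$X{\left(f \right)} = 2 f$
$R{\left(G \right)} = 1 + G^{2} - 2 G$
$b = -12$ ($b = \left(1 + \left(2 \cdot 1\right)^{2} - 2 \cdot 2 \cdot 1\right) \left(-1 - \left(6 - -5\right)\right) = \left(1 + 2^{2} - 4\right) \left(-1 - \left(6 + 5\right)\right) = \left(1 + 4 - 4\right) \left(-1 - 11\right) = 1 \left(-1 - 11\right) = 1 \left(-12\right) = -12$)
$\left(b - 4\right)^{2} = \left(-12 - 4\right)^{2} = \left(-16\right)^{2} = 256$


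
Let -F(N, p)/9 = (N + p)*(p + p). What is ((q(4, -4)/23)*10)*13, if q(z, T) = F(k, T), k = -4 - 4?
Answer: -112320/23 ≈ -4883.5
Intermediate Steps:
k = -8
F(N, p) = -18*p*(N + p) (F(N, p) = -9*(N + p)*(p + p) = -9*(N + p)*2*p = -18*p*(N + p))
q(z, T) = -18*T*(-8 + T)
((q(4, -4)/23)*10)*13 = (((18*(-4)*(8 - 1*(-4)))/23)*10)*13 = (((18*(-4)*(8 + 4))*(1/23))*10)*13 = (((18*(-4)*12)*(1/23))*10)*13 = (-864*1/23*10)*13 = -864/23*10*13 = -8640/23*13 = -112320/23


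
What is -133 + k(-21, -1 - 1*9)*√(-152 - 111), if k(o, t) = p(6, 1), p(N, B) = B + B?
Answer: -133 + 2*I*√263 ≈ -133.0 + 32.435*I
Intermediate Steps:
p(N, B) = 2*B
k(o, t) = 2 (k(o, t) = 2*1 = 2)
-133 + k(-21, -1 - 1*9)*√(-152 - 111) = -133 + 2*√(-152 - 111) = -133 + 2*√(-263) = -133 + 2*(I*√263) = -133 + 2*I*√263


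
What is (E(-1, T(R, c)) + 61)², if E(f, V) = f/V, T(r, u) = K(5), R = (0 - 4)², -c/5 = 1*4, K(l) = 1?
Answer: 3600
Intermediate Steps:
c = -20 (c = -5*4 = -20)
R = 16 (R = (-4)² = 16)
T(r, u) = 1
(E(-1, T(R, c)) + 61)² = (-1/1 + 61)² = (-1*1 + 61)² = (-1 + 61)² = 60² = 3600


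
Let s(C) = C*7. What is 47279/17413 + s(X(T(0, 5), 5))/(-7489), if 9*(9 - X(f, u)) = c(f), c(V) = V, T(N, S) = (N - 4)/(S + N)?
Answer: 15883405976/5868268065 ≈ 2.7067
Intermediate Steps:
T(N, S) = (-4 + N)/(N + S)
X(f, u) = 9 - f/9
s(C) = 7*C
47279/17413 + s(X(T(0, 5), 5))/(-7489) = 47279/17413 + (7*(9 - (-4 + 0)/(9*(0 + 5))))/(-7489) = 47279*(1/17413) + (7*(9 - (-4)/(9*5)))*(-1/7489) = 47279/17413 + (7*(9 - (-4)/45))*(-1/7489) = 47279/17413 + (7*(9 - ⅑*(-⅘)))*(-1/7489) = 47279/17413 + (7*(9 + 4/45))*(-1/7489) = 47279/17413 + (7*(409/45))*(-1/7489) = 47279/17413 + (2863/45)*(-1/7489) = 47279/17413 - 2863/337005 = 15883405976/5868268065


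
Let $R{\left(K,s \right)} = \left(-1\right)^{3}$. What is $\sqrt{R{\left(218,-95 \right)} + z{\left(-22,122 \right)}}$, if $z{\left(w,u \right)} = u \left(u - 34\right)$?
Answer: $\sqrt{10735} \approx 103.61$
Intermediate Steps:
$z{\left(w,u \right)} = u \left(-34 + u\right)$
$R{\left(K,s \right)} = -1$
$\sqrt{R{\left(218,-95 \right)} + z{\left(-22,122 \right)}} = \sqrt{-1 + 122 \left(-34 + 122\right)} = \sqrt{-1 + 122 \cdot 88} = \sqrt{-1 + 10736} = \sqrt{10735}$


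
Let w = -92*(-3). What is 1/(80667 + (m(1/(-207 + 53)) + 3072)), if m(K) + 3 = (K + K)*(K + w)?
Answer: 11858/992898985 ≈ 1.1943e-5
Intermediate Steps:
w = 276
m(K) = -3 + 2*K*(276 + K) (m(K) = -3 + (K + K)*(K + 276) = -3 + (2*K)*(276 + K) = -3 + 2*K*(276 + K))
1/(80667 + (m(1/(-207 + 53)) + 3072)) = 1/(80667 + ((-3 + 2*(1/(-207 + 53))² + 552/(-207 + 53)) + 3072)) = 1/(80667 + ((-3 + 2*(1/(-154))² + 552/(-154)) + 3072)) = 1/(80667 + ((-3 + 2*(-1/154)² + 552*(-1/154)) + 3072)) = 1/(80667 + ((-3 + 2*(1/23716) - 276/77) + 3072)) = 1/(80667 + ((-3 + 1/11858 - 276/77) + 3072)) = 1/(80667 + (-78077/11858 + 3072)) = 1/(80667 + 36349699/11858) = 1/(992898985/11858) = 11858/992898985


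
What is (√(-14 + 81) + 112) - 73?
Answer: 39 + √67 ≈ 47.185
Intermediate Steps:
(√(-14 + 81) + 112) - 73 = (√67 + 112) - 73 = (112 + √67) - 73 = 39 + √67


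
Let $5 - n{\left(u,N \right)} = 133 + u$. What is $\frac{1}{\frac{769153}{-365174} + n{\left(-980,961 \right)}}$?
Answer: $\frac{365174}{310359095} \approx 0.0011766$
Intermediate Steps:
$n{\left(u,N \right)} = -128 - u$ ($n{\left(u,N \right)} = 5 - \left(133 + u\right) = -128 - u$)
$\frac{1}{\frac{769153}{-365174} + n{\left(-980,961 \right)}} = \frac{1}{\frac{769153}{-365174} - -852} = \frac{1}{769153 \left(- \frac{1}{365174}\right) + \left(-128 + 980\right)} = \frac{1}{- \frac{769153}{365174} + 852} = \frac{1}{\frac{310359095}{365174}} = \frac{365174}{310359095}$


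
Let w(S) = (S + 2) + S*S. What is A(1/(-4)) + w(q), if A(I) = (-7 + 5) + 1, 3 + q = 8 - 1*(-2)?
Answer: 57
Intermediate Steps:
q = 7 (q = -3 + (8 - 1*(-2)) = -3 + (8 + 2) = -3 + 10 = 7)
w(S) = 2 + S + S² (w(S) = (2 + S) + S² = 2 + S + S²)
A(I) = -1 (A(I) = -2 + 1 = -1)
A(1/(-4)) + w(q) = -1 + (2 + 7 + 7²) = -1 + (2 + 7 + 49) = -1 + 58 = 57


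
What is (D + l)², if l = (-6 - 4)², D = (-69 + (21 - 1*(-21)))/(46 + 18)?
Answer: 40615129/4096 ≈ 9915.8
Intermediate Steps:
D = -27/64 (D = (-69 + (21 + 21))/64 = (-69 + 42)*(1/64) = -27*1/64 = -27/64 ≈ -0.42188)
l = 100 (l = (-10)² = 100)
(D + l)² = (-27/64 + 100)² = (6373/64)² = 40615129/4096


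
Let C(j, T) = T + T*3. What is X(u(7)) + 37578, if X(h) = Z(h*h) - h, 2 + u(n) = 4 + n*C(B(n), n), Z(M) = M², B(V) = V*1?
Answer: 1536990996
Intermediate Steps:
B(V) = V
C(j, T) = 4*T (C(j, T) = T + 3*T = 4*T)
u(n) = 2 + 4*n² (u(n) = -2 + (4 + n*(4*n)) = -2 + (4 + 4*n²) = 2 + 4*n²)
X(h) = h⁴ - h (X(h) = (h*h)² - h = (h²)² - h = h⁴ - h)
X(u(7)) + 37578 = ((2 + 4*7²)⁴ - (2 + 4*7²)) + 37578 = ((2 + 4*49)⁴ - (2 + 4*49)) + 37578 = ((2 + 196)⁴ - (2 + 196)) + 37578 = (198⁴ - 1*198) + 37578 = (1536953616 - 198) + 37578 = 1536953418 + 37578 = 1536990996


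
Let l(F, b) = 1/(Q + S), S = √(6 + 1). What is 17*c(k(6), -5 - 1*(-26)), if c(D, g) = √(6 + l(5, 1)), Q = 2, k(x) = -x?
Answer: 17*√(13 + 6*√7)/√(2 + √7) ≈ 42.382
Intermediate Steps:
S = √7 ≈ 2.6458
l(F, b) = 1/(2 + √7)
c(D, g) = √(16/3 + √7/3) (c(D, g) = √(6 + (-⅔ + √7/3)) = √(16/3 + √7/3))
17*c(k(6), -5 - 1*(-26)) = 17*√(6 + 1/(2 + √7))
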